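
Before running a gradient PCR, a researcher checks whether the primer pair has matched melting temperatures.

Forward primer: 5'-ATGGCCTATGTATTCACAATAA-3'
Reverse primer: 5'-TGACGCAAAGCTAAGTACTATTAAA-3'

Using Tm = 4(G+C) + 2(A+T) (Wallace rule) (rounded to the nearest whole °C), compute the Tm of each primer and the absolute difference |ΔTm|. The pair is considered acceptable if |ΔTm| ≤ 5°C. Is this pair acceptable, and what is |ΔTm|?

|ΔTm| = 8°C; the pair is not acceptable.

Forward: A=8 T=7 G=3 C=4 → Tm = 2·15 + 4·7 = 58°C.
Reverse: A=11 T=6 G=4 C=4 → Tm = 2·17 + 4·8 = 66°C.
|ΔTm| = |58 − 66| = 8°C, > 5°C.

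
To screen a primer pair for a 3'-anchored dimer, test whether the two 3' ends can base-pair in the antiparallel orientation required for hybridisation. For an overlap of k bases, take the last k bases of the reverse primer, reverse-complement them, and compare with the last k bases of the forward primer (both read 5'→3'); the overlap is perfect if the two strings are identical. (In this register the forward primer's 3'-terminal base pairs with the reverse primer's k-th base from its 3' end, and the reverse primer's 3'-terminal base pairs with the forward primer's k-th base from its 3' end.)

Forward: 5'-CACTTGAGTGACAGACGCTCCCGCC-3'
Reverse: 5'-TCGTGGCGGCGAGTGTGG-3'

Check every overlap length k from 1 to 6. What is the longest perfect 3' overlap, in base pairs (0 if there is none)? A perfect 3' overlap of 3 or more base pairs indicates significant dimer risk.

Last 6 bases (5'→3') — forward …CCCGCC, reverse …GTGTGG.
Reverse complement of the reverse primer's last 6 bases: CCACAC; its first k bases are the reverse complement of the reverse primer's last k bases, so a perfect k-base overlap needs the forward primer's last k bases to equal them.
Comparing (forward last k vs required): k=1: C vs C ✓; k=2: CC vs CC ✓; k=3: GCC vs CCA ✗; k=4: CGCC vs CCAC ✗; k=5: CCGCC vs CCACA ✗; k=6: CCCGCC vs CCACAC ✗.
Perfect overlaps at k = 1, 2; the largest is 2.

Longest perfect overlap: 2 complementary base pairs; below the dimer-risk threshold (threshold 3).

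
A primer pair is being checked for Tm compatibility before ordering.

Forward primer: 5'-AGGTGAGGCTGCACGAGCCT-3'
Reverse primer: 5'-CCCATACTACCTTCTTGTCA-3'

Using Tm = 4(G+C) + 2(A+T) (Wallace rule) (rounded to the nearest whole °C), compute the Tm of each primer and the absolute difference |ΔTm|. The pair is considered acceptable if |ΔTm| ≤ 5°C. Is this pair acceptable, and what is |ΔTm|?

Forward: A=4 T=3 G=8 C=5 → Tm = 2·7 + 4·13 = 66°C.
Reverse: A=4 T=7 G=1 C=8 → Tm = 2·11 + 4·9 = 58°C.
|ΔTm| = |66 − 58| = 8°C, > 5°C.

|ΔTm| = 8°C; the pair is not acceptable.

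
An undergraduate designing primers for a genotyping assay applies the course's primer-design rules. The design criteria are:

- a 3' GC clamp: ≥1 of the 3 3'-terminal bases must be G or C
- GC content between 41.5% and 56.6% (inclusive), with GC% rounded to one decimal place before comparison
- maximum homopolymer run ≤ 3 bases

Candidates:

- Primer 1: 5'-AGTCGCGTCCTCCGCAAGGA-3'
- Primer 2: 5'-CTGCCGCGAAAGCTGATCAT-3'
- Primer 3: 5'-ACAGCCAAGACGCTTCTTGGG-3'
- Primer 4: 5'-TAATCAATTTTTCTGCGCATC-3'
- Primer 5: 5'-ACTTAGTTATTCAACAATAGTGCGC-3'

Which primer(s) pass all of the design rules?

Primer 2 only.

Primer 1 (20 nt, A=4 T=3 G=6 C=7): 3' end GGA has 2 G/C ✓; GC 13/20 = 65.0%, outside 41.5–56.6% ✗; longest run = 2 ✓ — fails.
Primer 2 (20 nt, A=5 T=4 G=5 C=6): 3' end CAT has 1 G/C ✓; GC 11/20 = 55.0% ✓; longest run = 3 ✓ — passes.
Primer 3 (21 nt, A=5 T=4 G=6 C=6): 3' end GGG has 3 G/C ✓; GC 12/21 = 57.1%, outside 41.5–56.6% ✗; longest run = 3 ✓ — fails.
Primer 4 (21 nt, A=5 T=9 G=2 C=5): 3' end ATC has 1 G/C ✓; GC 7/21 = 33.3%, outside 41.5–56.6% ✗; longest run = 5, exceeds 3 ✗ — fails.
Primer 5 (25 nt, A=8 T=8 G=4 C=5): 3' end CGC has 3 G/C ✓; GC 9/25 = 36.0%, outside 41.5–56.6% ✗; longest run = 2 ✓ — fails.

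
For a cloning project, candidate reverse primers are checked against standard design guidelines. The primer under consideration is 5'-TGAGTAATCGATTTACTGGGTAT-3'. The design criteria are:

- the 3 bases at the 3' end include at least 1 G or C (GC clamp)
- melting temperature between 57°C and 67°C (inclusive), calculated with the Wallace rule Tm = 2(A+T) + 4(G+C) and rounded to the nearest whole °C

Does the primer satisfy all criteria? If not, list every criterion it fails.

Base counts: A=6, T=9, G=6, C=2 (length 23).
GC clamp: 3' end TAT has 0 G/C, need ≥1 ✗
Tm: Tm = 2·15 + 4·8 = 62°C ✓

Fails: GC clamp.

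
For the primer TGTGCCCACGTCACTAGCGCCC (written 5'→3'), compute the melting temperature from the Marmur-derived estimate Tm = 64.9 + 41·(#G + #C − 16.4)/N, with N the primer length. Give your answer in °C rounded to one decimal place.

Base counts: A=3, T=4, G=5, C=10; G+C = 15, N = 22.
Tm = 64.9 + 41·(15 − 16.4)/22 = 64.9 + -57.40/22 = 62.3°C.

62.3°C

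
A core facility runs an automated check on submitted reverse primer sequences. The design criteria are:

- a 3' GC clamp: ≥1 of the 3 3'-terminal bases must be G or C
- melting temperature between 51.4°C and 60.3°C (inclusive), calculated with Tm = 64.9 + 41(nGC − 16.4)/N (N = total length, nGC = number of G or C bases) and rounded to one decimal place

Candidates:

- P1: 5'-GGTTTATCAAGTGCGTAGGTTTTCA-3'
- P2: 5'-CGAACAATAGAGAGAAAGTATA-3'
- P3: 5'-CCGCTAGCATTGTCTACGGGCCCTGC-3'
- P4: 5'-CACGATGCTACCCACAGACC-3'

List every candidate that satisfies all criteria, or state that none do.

P1 and P4.

P1 (25 nt, A=5 T=10 G=7 C=3): 3' end TCA has 1 G/C ✓; Tm = 64.9 + 41·(10 − 16.4)/25 = 54.4°C ✓ — passes.
P2 (22 nt, A=12 T=3 G=5 C=2): 3' end ATA has 0 G/C, need ≥1 ✗; Tm = 64.9 + 41·(7 − 16.4)/22 = 47.4°C, outside 51.4–60.3°C ✗ — fails.
P3 (26 nt, A=3 T=6 G=7 C=10): 3' end TGC has 2 G/C ✓; Tm = 64.9 + 41·(17 − 16.4)/26 = 65.8°C, outside 51.4–60.3°C ✗ — fails.
P4 (20 nt, A=6 T=2 G=3 C=9): 3' end ACC has 2 G/C ✓; Tm = 64.9 + 41·(12 − 16.4)/20 = 55.9°C ✓ — passes.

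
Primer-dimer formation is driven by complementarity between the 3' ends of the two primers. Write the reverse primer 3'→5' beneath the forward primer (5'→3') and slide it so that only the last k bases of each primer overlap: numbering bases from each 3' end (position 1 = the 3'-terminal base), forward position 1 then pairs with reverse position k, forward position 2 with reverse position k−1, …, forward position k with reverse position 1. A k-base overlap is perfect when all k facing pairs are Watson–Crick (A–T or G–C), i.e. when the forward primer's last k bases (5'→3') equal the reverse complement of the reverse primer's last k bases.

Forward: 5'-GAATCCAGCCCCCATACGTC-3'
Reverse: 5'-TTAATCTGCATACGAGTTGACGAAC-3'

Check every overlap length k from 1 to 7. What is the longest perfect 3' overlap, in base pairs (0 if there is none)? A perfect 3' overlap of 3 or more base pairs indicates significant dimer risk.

Last 7 bases (5'→3') — forward …ATACGTC, reverse …GACGAAC.
Reverse complement of the reverse primer's last 7 bases: GTTCGTC; its first k bases are the reverse complement of the reverse primer's last k bases, so a perfect k-base overlap needs the forward primer's last k bases to equal them.
Comparing (forward last k vs required): k=1: C vs G ✗; k=2: TC vs GT ✗; k=3: GTC vs GTT ✗; k=4: CGTC vs GTTC ✗; k=5: ACGTC vs GTTCG ✗; k=6: TACGTC vs GTTCGT ✗; k=7: ATACGTC vs GTTCGTC ✗.
No overlap length from 1 to 7 is perfect, so the longest perfect 3' overlap is 0.

Longest perfect overlap: 0 complementary base pairs; below the dimer-risk threshold (threshold 3).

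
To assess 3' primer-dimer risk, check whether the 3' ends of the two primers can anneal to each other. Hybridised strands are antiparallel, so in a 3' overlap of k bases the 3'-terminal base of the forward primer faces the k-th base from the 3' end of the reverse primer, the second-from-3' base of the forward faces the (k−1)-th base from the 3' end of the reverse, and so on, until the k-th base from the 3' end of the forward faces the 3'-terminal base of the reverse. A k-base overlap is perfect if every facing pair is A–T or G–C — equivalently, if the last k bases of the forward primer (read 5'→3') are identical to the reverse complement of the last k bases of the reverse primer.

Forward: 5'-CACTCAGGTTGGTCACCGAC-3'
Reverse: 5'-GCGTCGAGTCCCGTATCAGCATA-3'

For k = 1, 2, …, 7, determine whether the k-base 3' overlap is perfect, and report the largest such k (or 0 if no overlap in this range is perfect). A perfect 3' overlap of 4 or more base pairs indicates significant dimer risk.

Last 7 bases (5'→3') — forward …CACCGAC, reverse …CAGCATA.
Reverse complement of the reverse primer's last 7 bases: TATGCTG; its first k bases are the reverse complement of the reverse primer's last k bases, so a perfect k-base overlap needs the forward primer's last k bases to equal them.
Comparing (forward last k vs required): k=1: C vs T ✗; k=2: AC vs TA ✗; k=3: GAC vs TAT ✗; k=4: CGAC vs TATG ✗; k=5: CCGAC vs TATGC ✗; k=6: ACCGAC vs TATGCT ✗; k=7: CACCGAC vs TATGCTG ✗.
No overlap length from 1 to 7 is perfect, so the longest perfect 3' overlap is 0.

Longest perfect overlap: 0 complementary base pairs; below the dimer-risk threshold (threshold 4).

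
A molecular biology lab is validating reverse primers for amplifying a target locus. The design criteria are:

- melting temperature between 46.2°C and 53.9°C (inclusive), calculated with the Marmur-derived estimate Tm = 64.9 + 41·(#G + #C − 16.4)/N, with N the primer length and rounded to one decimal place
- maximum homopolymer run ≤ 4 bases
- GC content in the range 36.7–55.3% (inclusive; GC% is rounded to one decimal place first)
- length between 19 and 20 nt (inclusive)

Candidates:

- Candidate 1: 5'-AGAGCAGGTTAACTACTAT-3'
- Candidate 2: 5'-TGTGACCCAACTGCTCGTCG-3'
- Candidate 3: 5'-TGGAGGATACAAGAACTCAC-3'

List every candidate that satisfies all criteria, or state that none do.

Candidate 3 only.

Candidate 1 (19 nt, A=7 T=5 G=4 C=3): Tm = 64.9 + 41·(7 − 16.4)/19 = 44.6°C, outside 46.2–53.9°C ✗; longest run = 2 ✓; GC 7/19 = 36.8% ✓; length 19 ✓ — fails.
Candidate 2 (20 nt, A=3 T=5 G=5 C=7): Tm = 64.9 + 41·(12 − 16.4)/20 = 55.9°C, outside 46.2–53.9°C ✗; longest run = 3 ✓; GC 12/20 = 60.0%, outside 36.7–55.3% ✗; length 20 ✓ — fails.
Candidate 3 (20 nt, A=8 T=3 G=5 C=4): Tm = 64.9 + 41·(9 − 16.4)/20 = 49.7°C ✓; longest run = 2 ✓; GC 9/20 = 45.0% ✓; length 20 ✓ — passes.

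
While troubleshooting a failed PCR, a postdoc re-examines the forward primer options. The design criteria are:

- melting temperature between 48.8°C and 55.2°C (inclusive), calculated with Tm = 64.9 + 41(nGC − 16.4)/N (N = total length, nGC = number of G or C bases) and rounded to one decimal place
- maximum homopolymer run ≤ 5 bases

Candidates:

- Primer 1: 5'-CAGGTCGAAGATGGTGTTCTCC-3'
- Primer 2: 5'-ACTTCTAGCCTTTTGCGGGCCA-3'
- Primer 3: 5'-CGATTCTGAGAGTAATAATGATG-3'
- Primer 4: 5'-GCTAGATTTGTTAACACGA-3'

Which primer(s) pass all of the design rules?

Primer 1 (22 nt, A=4 T=6 G=7 C=5): Tm = 64.9 + 41·(12 − 16.4)/22 = 56.7°C, outside 48.8–55.2°C ✗; longest run = 2 ✓ — fails.
Primer 2 (22 nt, A=3 T=7 G=5 C=7): Tm = 64.9 + 41·(12 − 16.4)/22 = 56.7°C, outside 48.8–55.2°C ✗; longest run = 4 ✓ — fails.
Primer 3 (23 nt, A=8 T=7 G=6 C=2): Tm = 64.9 + 41·(8 − 16.4)/23 = 49.9°C ✓; longest run = 2 ✓ — passes.
Primer 4 (19 nt, A=6 T=6 G=4 C=3): Tm = 64.9 + 41·(7 − 16.4)/19 = 44.6°C, outside 48.8–55.2°C ✗; longest run = 3 ✓ — fails.

Primer 3 only.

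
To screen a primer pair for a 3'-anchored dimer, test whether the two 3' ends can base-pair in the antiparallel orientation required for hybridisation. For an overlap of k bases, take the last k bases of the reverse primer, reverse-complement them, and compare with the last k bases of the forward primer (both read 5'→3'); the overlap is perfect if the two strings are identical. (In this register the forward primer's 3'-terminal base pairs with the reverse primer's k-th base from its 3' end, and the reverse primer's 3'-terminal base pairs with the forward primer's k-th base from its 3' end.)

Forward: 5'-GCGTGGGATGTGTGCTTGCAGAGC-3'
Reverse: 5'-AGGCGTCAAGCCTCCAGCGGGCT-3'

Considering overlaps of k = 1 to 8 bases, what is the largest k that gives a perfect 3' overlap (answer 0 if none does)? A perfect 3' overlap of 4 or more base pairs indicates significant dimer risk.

Last 8 bases (5'→3') — forward …TGCAGAGC, reverse …AGCGGGCT.
Reverse complement of the reverse primer's last 8 bases: AGCCCGCT; its first k bases are the reverse complement of the reverse primer's last k bases, so a perfect k-base overlap needs the forward primer's last k bases to equal them.
Comparing (forward last k vs required): k=1: C vs A ✗; k=2: GC vs AG ✗; k=3: AGC vs AGC ✓; k=4: GAGC vs AGCC ✗; k=5: AGAGC vs AGCCC ✗; k=6: CAGAGC vs AGCCCG ✗; k=7: GCAGAGC vs AGCCCGC ✗; k=8: TGCAGAGC vs AGCCCGCT ✗.
Only k = 3 is perfect, so the longest perfect 3' overlap is 3.

Longest perfect overlap: 3 complementary base pairs; below the dimer-risk threshold (threshold 4).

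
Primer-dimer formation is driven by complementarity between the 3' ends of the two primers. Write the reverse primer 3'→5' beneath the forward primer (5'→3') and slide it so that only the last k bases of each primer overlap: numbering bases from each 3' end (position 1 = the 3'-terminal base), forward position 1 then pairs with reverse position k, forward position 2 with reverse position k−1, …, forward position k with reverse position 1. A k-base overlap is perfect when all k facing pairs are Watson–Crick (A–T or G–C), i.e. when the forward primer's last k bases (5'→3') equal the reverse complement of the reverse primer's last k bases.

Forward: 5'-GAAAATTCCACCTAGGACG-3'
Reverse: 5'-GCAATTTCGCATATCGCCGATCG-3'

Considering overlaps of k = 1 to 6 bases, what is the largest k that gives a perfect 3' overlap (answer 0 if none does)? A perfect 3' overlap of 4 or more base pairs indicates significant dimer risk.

Last 6 bases (5'→3') — forward …AGGACG, reverse …CGATCG.
Reverse complement of the reverse primer's last 6 bases: CGATCG; its first k bases are the reverse complement of the reverse primer's last k bases, so a perfect k-base overlap needs the forward primer's last k bases to equal them.
Comparing (forward last k vs required): k=1: G vs C ✗; k=2: CG vs CG ✓; k=3: ACG vs CGA ✗; k=4: GACG vs CGAT ✗; k=5: GGACG vs CGATC ✗; k=6: AGGACG vs CGATCG ✗.
Only k = 2 is perfect, so the longest perfect 3' overlap is 2.

Longest perfect overlap: 2 complementary base pairs; below the dimer-risk threshold (threshold 4).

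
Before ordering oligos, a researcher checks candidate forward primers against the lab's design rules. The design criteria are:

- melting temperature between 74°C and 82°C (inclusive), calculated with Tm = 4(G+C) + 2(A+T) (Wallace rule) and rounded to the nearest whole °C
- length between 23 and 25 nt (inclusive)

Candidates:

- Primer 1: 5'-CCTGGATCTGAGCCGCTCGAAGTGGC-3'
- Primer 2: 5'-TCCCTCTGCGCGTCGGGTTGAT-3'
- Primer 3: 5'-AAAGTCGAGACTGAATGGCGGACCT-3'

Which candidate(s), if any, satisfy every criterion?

Primer 1 (26 nt, A=4 T=5 G=9 C=8): Tm = 2·9 + 4·17 = 86°C, outside 74–82°C ✗; length 26, outside 23–25 ✗ — fails.
Primer 2 (22 nt, A=1 T=7 G=7 C=7): Tm = 2·8 + 4·14 = 72°C, outside 74–82°C ✗; length 22, outside 23–25 ✗ — fails.
Primer 3 (25 nt, A=8 T=4 G=8 C=5): Tm = 2·12 + 4·13 = 76°C ✓; length 25 ✓ — passes.

Primer 3 only.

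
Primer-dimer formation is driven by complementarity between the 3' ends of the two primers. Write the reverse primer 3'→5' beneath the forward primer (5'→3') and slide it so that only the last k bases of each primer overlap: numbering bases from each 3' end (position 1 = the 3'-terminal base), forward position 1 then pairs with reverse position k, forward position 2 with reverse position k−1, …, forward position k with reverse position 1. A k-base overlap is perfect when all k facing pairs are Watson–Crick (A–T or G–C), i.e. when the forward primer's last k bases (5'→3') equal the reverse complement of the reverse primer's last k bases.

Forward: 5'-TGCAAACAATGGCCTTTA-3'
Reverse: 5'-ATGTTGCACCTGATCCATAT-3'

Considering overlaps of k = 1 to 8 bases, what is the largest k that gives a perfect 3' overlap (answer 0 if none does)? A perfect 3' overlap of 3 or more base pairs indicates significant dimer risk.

Longest perfect overlap: 1 complementary base pair; below the dimer-risk threshold (threshold 3).

Last 8 bases (5'→3') — forward …GGCCTTTA, reverse …ATCCATAT.
Reverse complement of the reverse primer's last 8 bases: ATATGGAT; its first k bases are the reverse complement of the reverse primer's last k bases, so a perfect k-base overlap needs the forward primer's last k bases to equal them.
Comparing (forward last k vs required): k=1: A vs A ✓; k=2: TA vs AT ✗; k=3: TTA vs ATA ✗; k=4: TTTA vs ATAT ✗; k=5: CTTTA vs ATATG ✗; k=6: CCTTTA vs ATATGG ✗; k=7: GCCTTTA vs ATATGGA ✗; k=8: GGCCTTTA vs ATATGGAT ✗.
Only k = 1 is perfect, so the longest perfect 3' overlap is 1.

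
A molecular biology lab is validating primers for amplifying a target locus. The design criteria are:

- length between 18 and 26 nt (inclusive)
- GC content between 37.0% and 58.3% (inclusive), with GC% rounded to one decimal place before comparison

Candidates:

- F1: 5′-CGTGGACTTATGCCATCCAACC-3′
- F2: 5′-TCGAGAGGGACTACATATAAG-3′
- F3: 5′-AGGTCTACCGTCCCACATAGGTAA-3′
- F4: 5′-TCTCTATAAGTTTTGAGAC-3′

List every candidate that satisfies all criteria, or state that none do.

F1 (22 nt, A=5 T=5 G=4 C=8): length 22 ✓; GC 12/22 = 54.5% ✓ — passes.
F2 (21 nt, A=8 T=4 G=6 C=3): length 21 ✓; GC 9/21 = 42.9% ✓ — passes.
F3 (24 nt, A=7 T=5 G=5 C=7): length 24 ✓; GC 12/24 = 50.0% ✓ — passes.
F4 (19 nt, A=5 T=8 G=3 C=3): length 19 ✓; GC 6/19 = 31.6%, outside 37.0–58.3% ✗ — fails.

F1, F2 and F3.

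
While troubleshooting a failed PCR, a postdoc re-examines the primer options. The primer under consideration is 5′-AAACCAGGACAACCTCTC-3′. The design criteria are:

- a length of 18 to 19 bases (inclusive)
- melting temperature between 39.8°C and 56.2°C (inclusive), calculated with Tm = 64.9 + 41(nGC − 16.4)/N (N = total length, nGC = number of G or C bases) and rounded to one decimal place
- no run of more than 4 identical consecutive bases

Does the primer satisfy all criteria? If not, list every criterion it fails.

Meets all criteria.

Base counts: A=7, T=2, G=2, C=7 (length 18).
length: length 18 ✓
Tm: Tm = 64.9 + 41·(9 − 16.4)/18 = 48.0°C ✓
homopolymer run: longest run = 3 ✓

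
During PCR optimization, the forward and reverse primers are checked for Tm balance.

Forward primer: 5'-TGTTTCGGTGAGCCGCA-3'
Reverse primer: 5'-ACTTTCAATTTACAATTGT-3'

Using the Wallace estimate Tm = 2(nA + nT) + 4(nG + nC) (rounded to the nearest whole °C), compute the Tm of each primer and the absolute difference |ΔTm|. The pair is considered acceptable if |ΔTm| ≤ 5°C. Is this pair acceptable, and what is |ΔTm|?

Forward: A=2 T=5 G=6 C=4 → Tm = 2·7 + 4·10 = 54°C.
Reverse: A=6 T=9 G=1 C=3 → Tm = 2·15 + 4·4 = 46°C.
|ΔTm| = |54 − 46| = 8°C, > 5°C.

|ΔTm| = 8°C; the pair is not acceptable.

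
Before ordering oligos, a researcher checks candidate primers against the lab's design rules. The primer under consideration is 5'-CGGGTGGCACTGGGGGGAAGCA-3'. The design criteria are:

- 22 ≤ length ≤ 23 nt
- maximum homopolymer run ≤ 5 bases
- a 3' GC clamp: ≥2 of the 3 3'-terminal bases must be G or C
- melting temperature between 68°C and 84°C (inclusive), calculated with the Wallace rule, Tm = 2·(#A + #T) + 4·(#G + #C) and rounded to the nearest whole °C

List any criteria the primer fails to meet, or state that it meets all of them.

Fails: homopolymer run.

Base counts: A=4, T=2, G=12, C=4 (length 22).
length: length 22 ✓
homopolymer run: longest run = 6, exceeds 5 ✗
GC clamp: 3' end GCA has 2 G/C ✓
Tm: Tm = 2·6 + 4·16 = 76°C ✓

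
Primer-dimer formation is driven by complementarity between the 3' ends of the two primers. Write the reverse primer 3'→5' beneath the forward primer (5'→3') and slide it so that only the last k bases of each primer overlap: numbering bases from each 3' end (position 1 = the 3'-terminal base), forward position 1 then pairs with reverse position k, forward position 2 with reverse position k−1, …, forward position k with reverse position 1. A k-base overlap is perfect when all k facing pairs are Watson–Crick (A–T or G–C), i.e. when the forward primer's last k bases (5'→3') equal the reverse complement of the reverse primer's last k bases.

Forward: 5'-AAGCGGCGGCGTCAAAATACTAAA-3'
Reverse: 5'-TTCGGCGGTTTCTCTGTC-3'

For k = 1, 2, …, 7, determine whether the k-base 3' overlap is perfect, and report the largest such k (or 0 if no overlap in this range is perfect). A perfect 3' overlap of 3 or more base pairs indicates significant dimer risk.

Longest perfect overlap: 0 complementary base pairs; below the dimer-risk threshold (threshold 3).

Last 7 bases (5'→3') — forward …TACTAAA, reverse …CTCTGTC.
Reverse complement of the reverse primer's last 7 bases: GACAGAG; its first k bases are the reverse complement of the reverse primer's last k bases, so a perfect k-base overlap needs the forward primer's last k bases to equal them.
Comparing (forward last k vs required): k=1: A vs G ✗; k=2: AA vs GA ✗; k=3: AAA vs GAC ✗; k=4: TAAA vs GACA ✗; k=5: CTAAA vs GACAG ✗; k=6: ACTAAA vs GACAGA ✗; k=7: TACTAAA vs GACAGAG ✗.
No overlap length from 1 to 7 is perfect, so the longest perfect 3' overlap is 0.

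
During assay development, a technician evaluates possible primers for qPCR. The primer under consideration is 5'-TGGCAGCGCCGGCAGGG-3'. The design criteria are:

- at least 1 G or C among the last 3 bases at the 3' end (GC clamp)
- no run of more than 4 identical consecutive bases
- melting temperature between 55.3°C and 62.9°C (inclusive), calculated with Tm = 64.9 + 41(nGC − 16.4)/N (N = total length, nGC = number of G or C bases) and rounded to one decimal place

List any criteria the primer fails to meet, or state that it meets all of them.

Base counts: A=2, T=1, G=9, C=5 (length 17).
GC clamp: 3' end GGG has 3 G/C ✓
homopolymer run: longest run = 3 ✓
Tm: Tm = 64.9 + 41·(14 − 16.4)/17 = 59.1°C ✓

Meets all criteria.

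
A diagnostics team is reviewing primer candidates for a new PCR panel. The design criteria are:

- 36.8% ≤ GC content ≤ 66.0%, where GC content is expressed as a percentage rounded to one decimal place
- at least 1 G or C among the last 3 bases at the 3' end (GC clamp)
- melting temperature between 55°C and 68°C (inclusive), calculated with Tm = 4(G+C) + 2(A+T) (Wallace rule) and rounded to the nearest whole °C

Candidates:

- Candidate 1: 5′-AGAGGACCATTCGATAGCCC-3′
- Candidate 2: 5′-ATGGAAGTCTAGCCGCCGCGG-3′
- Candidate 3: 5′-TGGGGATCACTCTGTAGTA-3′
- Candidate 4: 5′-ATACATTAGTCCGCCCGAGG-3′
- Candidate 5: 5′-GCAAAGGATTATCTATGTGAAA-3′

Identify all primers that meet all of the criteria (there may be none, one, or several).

Candidate 1, Candidate 3 and Candidate 4.

Candidate 1 (20 nt, A=6 T=3 G=5 C=6): GC 11/20 = 55.0% ✓; 3' end CCC has 3 G/C ✓; Tm = 2·9 + 4·11 = 62°C ✓ — passes.
Candidate 2 (21 nt, A=4 T=3 G=8 C=6): GC 14/21 = 66.7%, outside 36.8–66.0% ✗; 3' end CGG has 3 G/C ✓; Tm = 2·7 + 4·14 = 70°C, outside 55–68°C ✗ — fails.
Candidate 3 (19 nt, A=4 T=6 G=6 C=3): GC 9/19 = 47.4% ✓; 3' end GTA has 1 G/C ✓; Tm = 2·10 + 4·9 = 56°C ✓ — passes.
Candidate 4 (20 nt, A=5 T=4 G=5 C=6): GC 11/20 = 55.0% ✓; 3' end AGG has 2 G/C ✓; Tm = 2·9 + 4·11 = 62°C ✓ — passes.
Candidate 5 (22 nt, A=9 T=6 G=5 C=2): GC 7/22 = 31.8%, outside 36.8–66.0% ✗; 3' end AAA has 0 G/C, need ≥1 ✗; Tm = 2·15 + 4·7 = 58°C ✓ — fails.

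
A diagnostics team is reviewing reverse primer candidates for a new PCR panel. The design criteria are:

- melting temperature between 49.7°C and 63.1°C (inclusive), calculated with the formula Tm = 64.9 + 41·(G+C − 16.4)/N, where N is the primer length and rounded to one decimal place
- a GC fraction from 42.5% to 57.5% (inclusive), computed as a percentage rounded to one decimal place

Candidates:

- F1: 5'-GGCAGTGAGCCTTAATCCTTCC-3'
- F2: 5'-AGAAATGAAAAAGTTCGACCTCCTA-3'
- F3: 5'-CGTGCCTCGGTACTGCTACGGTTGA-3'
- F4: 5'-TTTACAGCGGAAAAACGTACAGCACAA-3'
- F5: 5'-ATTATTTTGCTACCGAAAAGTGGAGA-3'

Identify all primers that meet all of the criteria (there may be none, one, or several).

F1 (22 nt, A=4 T=6 G=5 C=7): Tm = 64.9 + 41·(12 − 16.4)/22 = 56.7°C ✓; GC 12/22 = 54.5% ✓ — passes.
F2 (25 nt, A=11 T=5 G=4 C=5): Tm = 64.9 + 41·(9 − 16.4)/25 = 52.8°C ✓; GC 9/25 = 36.0%, outside 42.5–57.5% ✗ — fails.
F3 (25 nt, A=3 T=7 G=8 C=7): Tm = 64.9 + 41·(15 − 16.4)/25 = 62.6°C ✓; GC 15/25 = 60.0%, outside 42.5–57.5% ✗ — fails.
F4 (27 nt, A=12 T=4 G=5 C=6): Tm = 64.9 + 41·(11 − 16.4)/27 = 56.7°C ✓; GC 11/27 = 40.7%, outside 42.5–57.5% ✗ — fails.
F5 (26 nt, A=9 T=8 G=6 C=3): Tm = 64.9 + 41·(9 − 16.4)/26 = 53.2°C ✓; GC 9/26 = 34.6%, outside 42.5–57.5% ✗ — fails.

F1 only.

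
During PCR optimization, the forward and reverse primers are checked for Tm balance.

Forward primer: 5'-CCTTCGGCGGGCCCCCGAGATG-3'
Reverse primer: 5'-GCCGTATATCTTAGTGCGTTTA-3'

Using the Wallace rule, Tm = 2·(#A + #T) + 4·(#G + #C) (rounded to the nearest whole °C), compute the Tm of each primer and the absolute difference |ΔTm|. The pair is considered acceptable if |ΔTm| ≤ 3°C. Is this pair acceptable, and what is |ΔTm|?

|ΔTm| = 16°C; the pair is not acceptable.

Forward: A=2 T=3 G=8 C=9 → Tm = 2·5 + 4·17 = 78°C.
Reverse: A=4 T=9 G=5 C=4 → Tm = 2·13 + 4·9 = 62°C.
|ΔTm| = |78 − 62| = 16°C, > 3°C.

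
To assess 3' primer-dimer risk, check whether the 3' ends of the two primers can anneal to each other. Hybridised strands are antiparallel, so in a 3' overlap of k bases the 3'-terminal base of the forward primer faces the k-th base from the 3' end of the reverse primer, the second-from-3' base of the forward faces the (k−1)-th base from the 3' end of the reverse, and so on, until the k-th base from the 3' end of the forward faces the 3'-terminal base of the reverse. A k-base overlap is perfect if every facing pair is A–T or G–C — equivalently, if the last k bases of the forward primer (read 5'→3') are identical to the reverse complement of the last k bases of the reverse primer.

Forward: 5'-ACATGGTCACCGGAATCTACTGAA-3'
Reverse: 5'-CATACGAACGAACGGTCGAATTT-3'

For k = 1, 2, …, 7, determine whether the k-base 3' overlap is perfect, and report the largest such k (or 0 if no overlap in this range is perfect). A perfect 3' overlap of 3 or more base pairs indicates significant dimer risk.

Longest perfect overlap: 2 complementary base pairs; below the dimer-risk threshold (threshold 3).

Last 7 bases (5'→3') — forward …TACTGAA, reverse …CGAATTT.
Reverse complement of the reverse primer's last 7 bases: AAATTCG; its first k bases are the reverse complement of the reverse primer's last k bases, so a perfect k-base overlap needs the forward primer's last k bases to equal them.
Comparing (forward last k vs required): k=1: A vs A ✓; k=2: AA vs AA ✓; k=3: GAA vs AAA ✗; k=4: TGAA vs AAAT ✗; k=5: CTGAA vs AAATT ✗; k=6: ACTGAA vs AAATTC ✗; k=7: TACTGAA vs AAATTCG ✗.
Perfect overlaps at k = 1, 2; the largest is 2.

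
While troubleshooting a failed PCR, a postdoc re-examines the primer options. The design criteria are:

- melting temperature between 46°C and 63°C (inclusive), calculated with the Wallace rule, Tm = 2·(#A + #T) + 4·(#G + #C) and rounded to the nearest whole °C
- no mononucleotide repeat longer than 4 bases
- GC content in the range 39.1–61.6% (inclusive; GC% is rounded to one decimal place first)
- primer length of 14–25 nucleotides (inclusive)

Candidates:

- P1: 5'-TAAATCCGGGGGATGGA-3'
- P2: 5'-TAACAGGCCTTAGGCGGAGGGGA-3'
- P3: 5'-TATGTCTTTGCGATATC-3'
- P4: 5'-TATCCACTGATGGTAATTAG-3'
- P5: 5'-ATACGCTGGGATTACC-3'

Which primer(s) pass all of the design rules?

P5 only.

P1 (17 nt, A=5 T=3 G=7 C=2): Tm = 2·8 + 4·9 = 52°C ✓; longest run = 5, exceeds 4 ✗; GC 9/17 = 52.9% ✓; length 17 ✓ — fails.
P2 (23 nt, A=6 T=3 G=10 C=4): Tm = 2·9 + 4·14 = 74°C, outside 46–63°C ✗; longest run = 4 ✓; GC 14/23 = 60.9% ✓; length 23 ✓ — fails.
P3 (17 nt, A=3 T=8 G=3 C=3): Tm = 2·11 + 4·6 = 46°C ✓; longest run = 3 ✓; GC 6/17 = 35.3%, outside 39.1–61.6% ✗; length 17 ✓ — fails.
P4 (20 nt, A=6 T=7 G=4 C=3): Tm = 2·13 + 4·7 = 54°C ✓; longest run = 2 ✓; GC 7/20 = 35.0%, outside 39.1–61.6% ✗; length 20 ✓ — fails.
P5 (16 nt, A=4 T=4 G=4 C=4): Tm = 2·8 + 4·8 = 48°C ✓; longest run = 3 ✓; GC 8/16 = 50.0% ✓; length 16 ✓ — passes.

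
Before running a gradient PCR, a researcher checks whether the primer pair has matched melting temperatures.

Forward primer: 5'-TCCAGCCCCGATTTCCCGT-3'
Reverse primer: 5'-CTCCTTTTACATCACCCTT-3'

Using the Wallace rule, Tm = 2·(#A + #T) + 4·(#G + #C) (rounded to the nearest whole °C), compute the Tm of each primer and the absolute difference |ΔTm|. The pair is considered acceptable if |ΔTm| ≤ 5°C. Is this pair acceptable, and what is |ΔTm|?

|ΔTm| = 8°C; the pair is not acceptable.

Forward: A=2 T=5 G=3 C=9 → Tm = 2·7 + 4·12 = 62°C.
Reverse: A=3 T=8 G=0 C=8 → Tm = 2·11 + 4·8 = 54°C.
|ΔTm| = |62 − 54| = 8°C, > 5°C.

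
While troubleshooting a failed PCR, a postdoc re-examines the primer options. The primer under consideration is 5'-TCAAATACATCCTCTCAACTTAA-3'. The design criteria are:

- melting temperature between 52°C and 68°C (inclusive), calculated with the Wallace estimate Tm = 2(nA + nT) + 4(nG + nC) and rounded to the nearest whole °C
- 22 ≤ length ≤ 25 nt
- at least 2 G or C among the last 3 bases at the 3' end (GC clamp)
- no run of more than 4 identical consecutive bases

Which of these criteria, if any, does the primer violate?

Base counts: A=9, T=7, G=0, C=7 (length 23).
Tm: Tm = 2·16 + 4·7 = 60°C ✓
length: length 23 ✓
GC clamp: 3' end TAA has 0 G/C, need ≥2 ✗
homopolymer run: longest run = 3 ✓

Fails: GC clamp.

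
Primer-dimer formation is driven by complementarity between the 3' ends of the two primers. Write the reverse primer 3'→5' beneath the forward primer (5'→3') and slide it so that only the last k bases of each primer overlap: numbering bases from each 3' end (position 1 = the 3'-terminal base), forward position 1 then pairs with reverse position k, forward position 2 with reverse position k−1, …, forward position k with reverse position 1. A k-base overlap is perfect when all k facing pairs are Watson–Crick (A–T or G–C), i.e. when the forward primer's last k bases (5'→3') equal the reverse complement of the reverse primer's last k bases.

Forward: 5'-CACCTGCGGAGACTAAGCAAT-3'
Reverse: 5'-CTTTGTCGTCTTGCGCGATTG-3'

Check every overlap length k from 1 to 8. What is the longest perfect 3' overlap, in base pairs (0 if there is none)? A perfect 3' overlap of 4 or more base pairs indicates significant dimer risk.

Last 8 bases (5'→3') — forward …TAAGCAAT, reverse …CGCGATTG.
Reverse complement of the reverse primer's last 8 bases: CAATCGCG; its first k bases are the reverse complement of the reverse primer's last k bases, so a perfect k-base overlap needs the forward primer's last k bases to equal them.
Comparing (forward last k vs required): k=1: T vs C ✗; k=2: AT vs CA ✗; k=3: AAT vs CAA ✗; k=4: CAAT vs CAAT ✓; k=5: GCAAT vs CAATC ✗; k=6: AGCAAT vs CAATCG ✗; k=7: AAGCAAT vs CAATCGC ✗; k=8: TAAGCAAT vs CAATCGCG ✗.
Only k = 4 is perfect, so the longest perfect 3' overlap is 4.

Longest perfect overlap: 4 complementary base pairs; significant dimer risk (threshold 4).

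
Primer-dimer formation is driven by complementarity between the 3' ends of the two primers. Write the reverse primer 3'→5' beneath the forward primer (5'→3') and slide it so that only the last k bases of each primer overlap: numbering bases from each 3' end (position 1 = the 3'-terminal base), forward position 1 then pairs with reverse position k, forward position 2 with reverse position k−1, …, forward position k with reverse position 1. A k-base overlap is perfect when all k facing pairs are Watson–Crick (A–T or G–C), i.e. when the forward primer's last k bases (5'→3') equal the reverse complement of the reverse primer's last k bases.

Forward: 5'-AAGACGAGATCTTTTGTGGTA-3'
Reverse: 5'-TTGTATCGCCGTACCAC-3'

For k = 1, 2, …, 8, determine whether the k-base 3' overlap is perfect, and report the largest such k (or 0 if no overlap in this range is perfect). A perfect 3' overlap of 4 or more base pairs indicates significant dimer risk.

Longest perfect overlap: 6 complementary base pairs; significant dimer risk (threshold 4).

Last 8 bases (5'→3') — forward …TTGTGGTA, reverse …CGTACCAC.
Reverse complement of the reverse primer's last 8 bases: GTGGTACG; its first k bases are the reverse complement of the reverse primer's last k bases, so a perfect k-base overlap needs the forward primer's last k bases to equal them.
Comparing (forward last k vs required): k=1: A vs G ✗; k=2: TA vs GT ✗; k=3: GTA vs GTG ✗; k=4: GGTA vs GTGG ✗; k=5: TGGTA vs GTGGT ✗; k=6: GTGGTA vs GTGGTA ✓; k=7: TGTGGTA vs GTGGTAC ✗; k=8: TTGTGGTA vs GTGGTACG ✗.
Only k = 6 is perfect, so the longest perfect 3' overlap is 6.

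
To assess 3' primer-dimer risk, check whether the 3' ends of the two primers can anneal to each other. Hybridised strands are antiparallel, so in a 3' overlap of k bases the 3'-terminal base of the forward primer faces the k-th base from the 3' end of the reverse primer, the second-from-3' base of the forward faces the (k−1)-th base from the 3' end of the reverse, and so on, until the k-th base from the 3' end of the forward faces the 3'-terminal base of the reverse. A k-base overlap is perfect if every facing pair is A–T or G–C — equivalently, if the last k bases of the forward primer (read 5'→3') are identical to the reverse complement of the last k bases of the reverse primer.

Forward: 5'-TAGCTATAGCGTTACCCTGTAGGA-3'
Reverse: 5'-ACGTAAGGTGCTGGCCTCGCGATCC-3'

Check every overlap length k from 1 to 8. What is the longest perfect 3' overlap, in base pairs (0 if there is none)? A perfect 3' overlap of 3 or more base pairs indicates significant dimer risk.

Last 8 bases (5'→3') — forward …CTGTAGGA, reverse …CGCGATCC.
Reverse complement of the reverse primer's last 8 bases: GGATCGCG; its first k bases are the reverse complement of the reverse primer's last k bases, so a perfect k-base overlap needs the forward primer's last k bases to equal them.
Comparing (forward last k vs required): k=1: A vs G ✗; k=2: GA vs GG ✗; k=3: GGA vs GGA ✓; k=4: AGGA vs GGAT ✗; k=5: TAGGA vs GGATC ✗; k=6: GTAGGA vs GGATCG ✗; k=7: TGTAGGA vs GGATCGC ✗; k=8: CTGTAGGA vs GGATCGCG ✗.
Only k = 3 is perfect, so the longest perfect 3' overlap is 3.

Longest perfect overlap: 3 complementary base pairs; significant dimer risk (threshold 3).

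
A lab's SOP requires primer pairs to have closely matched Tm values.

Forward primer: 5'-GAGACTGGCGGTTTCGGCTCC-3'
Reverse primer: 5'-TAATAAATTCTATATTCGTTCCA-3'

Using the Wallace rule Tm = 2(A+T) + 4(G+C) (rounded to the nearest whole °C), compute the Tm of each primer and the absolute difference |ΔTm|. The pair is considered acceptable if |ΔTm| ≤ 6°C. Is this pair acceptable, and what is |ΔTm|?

|ΔTm| = 14°C; the pair is not acceptable.

Forward: A=2 T=5 G=8 C=6 → Tm = 2·7 + 4·14 = 70°C.
Reverse: A=8 T=10 G=1 C=4 → Tm = 2·18 + 4·5 = 56°C.
|ΔTm| = |70 − 56| = 14°C, > 6°C.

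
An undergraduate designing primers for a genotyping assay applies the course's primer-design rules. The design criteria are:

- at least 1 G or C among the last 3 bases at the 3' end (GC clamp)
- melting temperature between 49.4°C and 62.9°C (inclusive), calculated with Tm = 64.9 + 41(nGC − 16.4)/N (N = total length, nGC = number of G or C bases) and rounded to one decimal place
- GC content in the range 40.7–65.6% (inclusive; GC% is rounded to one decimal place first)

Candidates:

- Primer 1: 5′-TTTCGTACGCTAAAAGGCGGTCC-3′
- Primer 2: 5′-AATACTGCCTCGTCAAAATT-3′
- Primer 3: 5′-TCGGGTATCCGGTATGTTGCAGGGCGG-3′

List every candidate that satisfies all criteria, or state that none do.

Primer 1 (23 nt, A=5 T=6 G=6 C=6): 3' end TCC has 2 G/C ✓; Tm = 64.9 + 41·(12 − 16.4)/23 = 57.1°C ✓; GC 12/23 = 52.2% ✓ — passes.
Primer 2 (20 nt, A=7 T=6 G=2 C=5): 3' end ATT has 0 G/C, need ≥1 ✗; Tm = 64.9 + 41·(7 − 16.4)/20 = 45.6°C, outside 49.4–62.9°C ✗; GC 7/20 = 35.0%, outside 40.7–65.6% ✗ — fails.
Primer 3 (27 nt, A=3 T=7 G=12 C=5): 3' end CGG has 3 G/C ✓; Tm = 64.9 + 41·(17 − 16.4)/27 = 65.8°C, outside 49.4–62.9°C ✗; GC 17/27 = 63.0% ✓ — fails.

Primer 1 only.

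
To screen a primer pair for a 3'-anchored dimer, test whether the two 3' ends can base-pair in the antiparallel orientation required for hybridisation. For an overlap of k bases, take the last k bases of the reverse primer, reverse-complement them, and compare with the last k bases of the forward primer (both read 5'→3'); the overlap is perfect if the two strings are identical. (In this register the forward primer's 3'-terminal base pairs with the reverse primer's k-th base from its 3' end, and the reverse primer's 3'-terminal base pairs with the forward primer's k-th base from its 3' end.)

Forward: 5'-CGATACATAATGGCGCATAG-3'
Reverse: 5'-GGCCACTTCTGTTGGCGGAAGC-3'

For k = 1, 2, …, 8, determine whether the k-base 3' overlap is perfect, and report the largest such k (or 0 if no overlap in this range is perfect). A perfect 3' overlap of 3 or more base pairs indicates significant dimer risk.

Longest perfect overlap: 1 complementary base pair; below the dimer-risk threshold (threshold 3).

Last 8 bases (5'→3') — forward …GCGCATAG, reverse …GCGGAAGC.
Reverse complement of the reverse primer's last 8 bases: GCTTCCGC; its first k bases are the reverse complement of the reverse primer's last k bases, so a perfect k-base overlap needs the forward primer's last k bases to equal them.
Comparing (forward last k vs required): k=1: G vs G ✓; k=2: AG vs GC ✗; k=3: TAG vs GCT ✗; k=4: ATAG vs GCTT ✗; k=5: CATAG vs GCTTC ✗; k=6: GCATAG vs GCTTCC ✗; k=7: CGCATAG vs GCTTCCG ✗; k=8: GCGCATAG vs GCTTCCGC ✗.
Only k = 1 is perfect, so the longest perfect 3' overlap is 1.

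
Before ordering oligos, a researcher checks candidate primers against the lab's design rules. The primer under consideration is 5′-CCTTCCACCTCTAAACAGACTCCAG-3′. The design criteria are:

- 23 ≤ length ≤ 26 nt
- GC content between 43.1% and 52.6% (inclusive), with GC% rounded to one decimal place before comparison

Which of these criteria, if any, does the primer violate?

Meets all criteria.

Base counts: A=7, T=5, G=2, C=11 (length 25).
length: length 25 ✓
GC content: GC 13/25 = 52.0% ✓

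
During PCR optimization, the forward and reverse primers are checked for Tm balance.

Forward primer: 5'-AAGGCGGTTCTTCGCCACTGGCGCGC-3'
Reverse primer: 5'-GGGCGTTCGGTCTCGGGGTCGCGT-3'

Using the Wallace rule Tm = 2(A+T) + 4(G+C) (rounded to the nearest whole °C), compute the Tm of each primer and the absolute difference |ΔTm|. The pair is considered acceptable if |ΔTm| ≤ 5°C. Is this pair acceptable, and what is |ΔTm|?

|ΔTm| = 4°C; the pair is acceptable.

Forward: A=3 T=5 G=9 C=9 → Tm = 2·8 + 4·18 = 88°C.
Reverse: A=0 T=6 G=12 C=6 → Tm = 2·6 + 4·18 = 84°C.
|ΔTm| = |88 − 84| = 4°C, ≤ 5°C.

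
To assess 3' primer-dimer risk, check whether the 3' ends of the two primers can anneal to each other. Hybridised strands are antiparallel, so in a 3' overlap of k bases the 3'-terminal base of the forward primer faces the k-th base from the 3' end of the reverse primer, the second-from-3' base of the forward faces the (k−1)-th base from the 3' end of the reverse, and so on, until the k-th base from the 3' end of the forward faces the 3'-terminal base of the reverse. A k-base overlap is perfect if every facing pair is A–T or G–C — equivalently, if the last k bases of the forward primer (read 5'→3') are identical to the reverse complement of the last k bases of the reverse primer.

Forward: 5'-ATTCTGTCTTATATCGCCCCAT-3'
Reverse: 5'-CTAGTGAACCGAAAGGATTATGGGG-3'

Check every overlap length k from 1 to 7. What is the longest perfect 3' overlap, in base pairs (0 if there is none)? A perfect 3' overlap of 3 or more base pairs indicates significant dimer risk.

Last 7 bases (5'→3') — forward …GCCCCAT, reverse …TATGGGG.
Reverse complement of the reverse primer's last 7 bases: CCCCATA; its first k bases are the reverse complement of the reverse primer's last k bases, so a perfect k-base overlap needs the forward primer's last k bases to equal them.
Comparing (forward last k vs required): k=1: T vs C ✗; k=2: AT vs CC ✗; k=3: CAT vs CCC ✗; k=4: CCAT vs CCCC ✗; k=5: CCCAT vs CCCCA ✗; k=6: CCCCAT vs CCCCAT ✓; k=7: GCCCCAT vs CCCCATA ✗.
Only k = 6 is perfect, so the longest perfect 3' overlap is 6.

Longest perfect overlap: 6 complementary base pairs; significant dimer risk (threshold 3).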